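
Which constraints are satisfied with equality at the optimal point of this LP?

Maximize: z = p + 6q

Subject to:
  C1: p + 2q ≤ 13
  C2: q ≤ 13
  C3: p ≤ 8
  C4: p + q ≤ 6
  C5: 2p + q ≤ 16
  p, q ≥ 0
Optimal: p = 0, q = 6
Binding: C4, p ≥ 0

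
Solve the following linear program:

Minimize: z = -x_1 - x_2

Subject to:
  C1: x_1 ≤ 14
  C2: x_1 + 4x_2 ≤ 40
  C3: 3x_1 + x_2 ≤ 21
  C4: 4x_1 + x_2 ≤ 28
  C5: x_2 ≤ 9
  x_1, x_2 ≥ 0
x_1 = 4, x_2 = 9, z = -13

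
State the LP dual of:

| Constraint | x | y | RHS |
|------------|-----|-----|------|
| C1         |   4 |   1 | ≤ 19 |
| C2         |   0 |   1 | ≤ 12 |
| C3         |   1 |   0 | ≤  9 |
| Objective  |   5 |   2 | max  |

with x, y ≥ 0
Minimize: z = 19y1 + 12y2 + 9y3

Subject to:
  C1: -4y1 - y3 ≤ -5
  C2: -y1 - y2 ≤ -2
  y1, y2, y3 ≥ 0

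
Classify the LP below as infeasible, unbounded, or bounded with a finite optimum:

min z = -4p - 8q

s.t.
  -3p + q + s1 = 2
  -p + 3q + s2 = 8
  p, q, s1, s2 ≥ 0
Feasible point: (0, 0) satisfies every constraint, so the LP is feasible.
Direction d = (1, 0): for each constraint row a, a·d ≤ 0 —
  (-3)(1) + (1)(0) = -3 ≤ 0
  (-1)(1) + (3)(0) = -1 ≤ 0
and d ≥ 0, so (0, 0) + t·d stays feasible for every t ≥ 0. Along this ray z = -4p - 8q changes by -4 per unit t, so z → −∞.

Unbounded: there is a feasible ray along which z → −∞.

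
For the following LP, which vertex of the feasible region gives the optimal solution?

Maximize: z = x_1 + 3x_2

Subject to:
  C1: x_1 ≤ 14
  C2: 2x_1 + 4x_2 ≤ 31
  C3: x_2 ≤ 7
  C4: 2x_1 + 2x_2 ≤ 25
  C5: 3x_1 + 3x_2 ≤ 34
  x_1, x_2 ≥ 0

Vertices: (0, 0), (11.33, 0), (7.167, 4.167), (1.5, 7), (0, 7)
Evaluating z = x_1 + 3x_2 at each vertex:
  (0, 0): z = 0
  (11.33, 0): z = 11.33
  (7.167, 4.167): z = 19.67
  (1.5, 7): z = 22.5
  (0, 7): z = 21

The largest value is z = 22.5, attained at (1.5, 7).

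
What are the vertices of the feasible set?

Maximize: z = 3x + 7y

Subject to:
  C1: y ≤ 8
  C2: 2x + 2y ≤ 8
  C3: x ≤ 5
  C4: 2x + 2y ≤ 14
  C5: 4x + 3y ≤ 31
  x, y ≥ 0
Each vertex is the intersection of two constraint boundaries that also satisfies all remaining constraints:
  x = 0 and y = 0 → (0, 0)
  2x + 2y = 8 and y = 0 → (4, 0)
  2x + 2y = 8 and x = 0 → (0, 4)

Vertices: (0, 0), (4, 0), (0, 4)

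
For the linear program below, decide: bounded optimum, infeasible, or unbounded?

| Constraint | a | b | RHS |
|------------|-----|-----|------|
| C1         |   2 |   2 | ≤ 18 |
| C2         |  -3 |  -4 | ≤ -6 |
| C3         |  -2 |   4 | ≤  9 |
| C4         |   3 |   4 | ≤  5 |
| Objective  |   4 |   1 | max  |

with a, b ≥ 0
C4 requires 3a + 4b ≤ 5, while C2 (-3a - 4b ≤ -6) is equivalent to 3a + 4b ≥ 6. Together they would need 6 ≤ 3a + 4b ≤ 5, which is impossible since 6 > 5. No point satisfies all constraints.

Infeasible — the constraint set is empty.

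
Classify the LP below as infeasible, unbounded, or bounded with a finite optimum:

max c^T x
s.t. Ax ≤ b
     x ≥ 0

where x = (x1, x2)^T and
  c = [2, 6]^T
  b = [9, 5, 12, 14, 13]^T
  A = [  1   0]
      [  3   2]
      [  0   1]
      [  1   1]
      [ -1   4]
The point (0, 2.5) satisfies every constraint, so the LP is feasible; the constraints give x1 ≤ 9 and x2 ≤ 12, which with x1, x2 ≥ 0 keep the feasible region inside a bounded box. A feasible, bounded LP attains a finite optimum at a vertex.

The LP has an optimal solution: (0, 2.5) with z = 15.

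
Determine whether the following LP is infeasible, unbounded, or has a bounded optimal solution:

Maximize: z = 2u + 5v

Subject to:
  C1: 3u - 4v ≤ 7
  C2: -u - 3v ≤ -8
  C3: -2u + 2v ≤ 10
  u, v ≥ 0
Feasible point: (0, 3) satisfies every constraint, so the LP is feasible.
Direction d = (1, 1): for each constraint row a, a·d ≤ 0 —
  (3)(1) + (-4)(1) = -1 ≤ 0
  (-1)(1) + (-3)(1) = -4 ≤ 0
  (-2)(1) + (2)(1) = 0 ≤ 0
and d ≥ 0, so (0, 3) + t·d stays feasible for every t ≥ 0. Along this ray z = 2u + 5v changes by 7 per unit t, so z → +∞.

Unbounded: there is a feasible ray along which z → +∞.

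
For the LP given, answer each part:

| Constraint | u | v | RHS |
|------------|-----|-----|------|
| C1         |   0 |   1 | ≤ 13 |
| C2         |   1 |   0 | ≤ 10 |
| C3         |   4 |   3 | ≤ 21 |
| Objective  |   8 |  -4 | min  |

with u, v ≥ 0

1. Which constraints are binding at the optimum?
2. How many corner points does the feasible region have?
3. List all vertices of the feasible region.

1. C3, u ≥ 0
2. 3
3. (0, 0), (5.25, 0), (0, 7)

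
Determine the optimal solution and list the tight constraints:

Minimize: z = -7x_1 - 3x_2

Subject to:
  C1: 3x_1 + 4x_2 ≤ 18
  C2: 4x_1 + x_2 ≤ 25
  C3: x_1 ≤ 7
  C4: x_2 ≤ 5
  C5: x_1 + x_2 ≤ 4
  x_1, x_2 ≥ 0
Optimal: x_1 = 4, x_2 = 0
Slack at optimum:
  C1: slack = 6
  C2: slack = 9
  C3: slack = 3
  C4: slack = 5
  C5: slack = 0 (binding)
  x_1 ≥ 0: x_1 = 4
  x_2 ≥ 0: x_2 = 0 (binding)
Binding constraints: C5, x_2 ≥ 0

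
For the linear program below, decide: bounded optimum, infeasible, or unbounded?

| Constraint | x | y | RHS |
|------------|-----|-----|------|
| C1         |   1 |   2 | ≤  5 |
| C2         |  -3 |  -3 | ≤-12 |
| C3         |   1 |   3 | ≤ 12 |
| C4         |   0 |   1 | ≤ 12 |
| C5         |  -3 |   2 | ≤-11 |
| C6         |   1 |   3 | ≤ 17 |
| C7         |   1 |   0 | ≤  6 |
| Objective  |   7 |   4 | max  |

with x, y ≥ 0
The point (5, 0) satisfies every constraint, so the LP is feasible; the constraints give x ≤ 6 and y ≤ 12, which with x, y ≥ 0 keep the feasible region inside a bounded box. A feasible, bounded LP attains a finite optimum at a vertex.

Evaluating z = 7x + 4y at each vertex:
  (4, 0): z = 28
  (5, 0): z = 35
  (4, 0.5): z = 30
  (3.8, 0.2): z = 27.4

Bounded optimum: z* = 35 at (5, 0).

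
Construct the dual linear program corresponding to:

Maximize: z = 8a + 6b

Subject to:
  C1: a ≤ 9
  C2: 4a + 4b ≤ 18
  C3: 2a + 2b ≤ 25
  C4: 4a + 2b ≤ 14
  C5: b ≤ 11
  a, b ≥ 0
Minimize: z = 9y1 + 18y2 + 25y3 + 14y4 + 11y5

Subject to:
  C1: -y1 - 4y2 - 2y3 - 4y4 ≤ -8
  C2: -4y2 - 2y3 - 2y4 - y5 ≤ -6
  y1, y2, y3, y4, y5 ≥ 0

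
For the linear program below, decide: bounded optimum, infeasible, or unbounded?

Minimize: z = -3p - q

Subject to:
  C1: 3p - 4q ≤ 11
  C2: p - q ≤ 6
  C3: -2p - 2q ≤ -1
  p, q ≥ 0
Feasible point: (0, 1) satisfies every constraint, so the LP is feasible.
Direction d = (0, 1): for each constraint row a, a·d ≤ 0 —
  (3)(0) + (-4)(1) = -4 ≤ 0
  (1)(0) + (-1)(1) = -1 ≤ 0
  (-2)(0) + (-2)(1) = -2 ≤ 0
and d ≥ 0, so (0, 1) + t·d stays feasible for every t ≥ 0. Along this ray z = -3p - q changes by -1 per unit t, so z → −∞.

Unbounded: there is a feasible ray along which z → −∞.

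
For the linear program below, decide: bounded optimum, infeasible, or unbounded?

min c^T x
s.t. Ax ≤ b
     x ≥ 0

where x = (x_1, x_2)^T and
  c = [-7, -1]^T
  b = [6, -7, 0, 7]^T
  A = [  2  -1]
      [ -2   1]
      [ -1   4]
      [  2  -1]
One constraint requires 2x_1 - x_2 ≤ 6, while the constraint -2x_1 + x_2 ≤ -7 is equivalent to 2x_1 - x_2 ≥ 7. Together they would need 7 ≤ 2x_1 - x_2 ≤ 6, which is impossible since 7 > 6. No point satisfies all constraints.

Infeasible — the constraint set is empty.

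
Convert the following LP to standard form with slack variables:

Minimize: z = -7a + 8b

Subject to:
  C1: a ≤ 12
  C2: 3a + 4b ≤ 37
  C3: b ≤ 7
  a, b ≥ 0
min z = -7a + 8b

s.t.
  a + s1 = 12
  3a + 4b + s2 = 37
  b + s3 = 7
  a, b, s1, s2, s3 ≥ 0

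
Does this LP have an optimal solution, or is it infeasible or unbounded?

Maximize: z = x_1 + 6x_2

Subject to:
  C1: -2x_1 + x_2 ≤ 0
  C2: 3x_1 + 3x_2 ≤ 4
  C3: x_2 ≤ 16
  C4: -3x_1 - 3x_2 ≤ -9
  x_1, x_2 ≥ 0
C2 requires 3x_1 + 3x_2 ≤ 4, while C4 (-3x_1 - 3x_2 ≤ -9) is equivalent to 3x_1 + 3x_2 ≥ 9. Together they would need 9 ≤ 3x_1 + 3x_2 ≤ 4, which is impossible since 9 > 4. No point satisfies all constraints.

The feasible region is empty; the LP is infeasible.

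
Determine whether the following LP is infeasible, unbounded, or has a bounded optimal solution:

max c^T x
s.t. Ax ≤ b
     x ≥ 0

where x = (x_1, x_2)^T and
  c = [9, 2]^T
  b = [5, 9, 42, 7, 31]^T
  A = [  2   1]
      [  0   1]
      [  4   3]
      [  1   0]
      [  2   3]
The point (2.5, 0) satisfies every constraint, so the LP is feasible; the constraints give x_1 ≤ 7 and x_2 ≤ 9, which with x_1, x_2 ≥ 0 keep the feasible region inside a bounded box. A feasible, bounded LP attains a finite optimum at a vertex.

The LP has an optimal solution: (2.5, 0) with z = 22.5.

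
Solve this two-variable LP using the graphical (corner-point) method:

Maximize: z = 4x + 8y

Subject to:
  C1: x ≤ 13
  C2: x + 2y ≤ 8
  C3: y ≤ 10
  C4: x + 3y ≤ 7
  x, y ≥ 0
x = 7, y = 0, z = 28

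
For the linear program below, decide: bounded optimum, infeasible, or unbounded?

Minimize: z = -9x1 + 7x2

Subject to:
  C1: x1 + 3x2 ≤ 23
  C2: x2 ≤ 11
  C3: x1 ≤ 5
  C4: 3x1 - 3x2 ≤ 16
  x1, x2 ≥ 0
The point (5, 0) satisfies every constraint, so the LP is feasible; the constraints give x1 ≤ 5 and x2 ≤ 11, which with x1, x2 ≥ 0 keep the feasible region inside a bounded box. A feasible, bounded LP attains a finite optimum at a vertex.

Evaluating z = -9x1 + 7x2 at each vertex:
  (0, 0): z = 0
  (5, 0): z = -45
  (5, 6): z = -3
  (0, 7.667): z = 53.67

Bounded optimum: z* = -45 at (5, 0).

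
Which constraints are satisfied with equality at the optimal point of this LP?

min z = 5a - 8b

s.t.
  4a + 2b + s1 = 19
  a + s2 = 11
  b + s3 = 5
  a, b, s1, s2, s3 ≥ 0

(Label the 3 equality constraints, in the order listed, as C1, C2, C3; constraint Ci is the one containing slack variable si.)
Optimal: a = 0, b = 5
Slack at optimum:
  C1: slack = 9
  C2: slack = 11
  C3: slack = 0 (binding)
  a ≥ 0: a = 0 (binding)
  b ≥ 0: b = 5
Binding constraints: C3, a ≥ 0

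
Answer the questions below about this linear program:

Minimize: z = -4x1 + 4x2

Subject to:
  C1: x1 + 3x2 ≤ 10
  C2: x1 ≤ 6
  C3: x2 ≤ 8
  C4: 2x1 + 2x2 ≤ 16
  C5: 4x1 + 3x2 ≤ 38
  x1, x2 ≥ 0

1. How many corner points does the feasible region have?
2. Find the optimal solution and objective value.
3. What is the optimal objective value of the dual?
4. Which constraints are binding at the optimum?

1. 4
2. x1 = 6, x2 = 0, z = -24
3. -24 (by strong duality, equal to the primal optimum)
4. C2, x2 ≥ 0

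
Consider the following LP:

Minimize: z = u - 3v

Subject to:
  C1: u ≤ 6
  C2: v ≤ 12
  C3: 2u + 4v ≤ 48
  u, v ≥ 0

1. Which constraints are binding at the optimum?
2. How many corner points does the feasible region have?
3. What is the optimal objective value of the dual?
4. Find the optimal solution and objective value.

1. C2, C3, u ≥ 0
2. 4
3. -36 (by strong duality, equal to the primal optimum)
4. u = 0, v = 12, z = -36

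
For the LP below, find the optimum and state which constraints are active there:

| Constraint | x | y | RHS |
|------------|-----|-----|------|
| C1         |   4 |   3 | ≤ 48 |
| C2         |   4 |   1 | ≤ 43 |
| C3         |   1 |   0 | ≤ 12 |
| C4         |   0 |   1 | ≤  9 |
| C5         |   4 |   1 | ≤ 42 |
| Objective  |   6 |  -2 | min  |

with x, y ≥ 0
Optimal: x = 0, y = 9
Binding: C4, x ≥ 0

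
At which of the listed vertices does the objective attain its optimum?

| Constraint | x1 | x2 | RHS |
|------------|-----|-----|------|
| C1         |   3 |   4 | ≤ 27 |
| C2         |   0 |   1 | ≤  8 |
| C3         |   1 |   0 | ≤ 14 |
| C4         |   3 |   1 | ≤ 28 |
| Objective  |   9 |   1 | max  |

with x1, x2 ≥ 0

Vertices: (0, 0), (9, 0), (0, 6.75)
(9, 0) with z = 81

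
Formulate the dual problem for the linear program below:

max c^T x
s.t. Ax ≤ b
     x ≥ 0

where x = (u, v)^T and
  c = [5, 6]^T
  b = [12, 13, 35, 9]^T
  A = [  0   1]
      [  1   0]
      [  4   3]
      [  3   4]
Minimize: z = 12y1 + 13y2 + 35y3 + 9y4

Subject to:
  C1: -y2 - 4y3 - 3y4 ≤ -5
  C2: -y1 - 3y3 - 4y4 ≤ -6
  y1, y2, y3, y4 ≥ 0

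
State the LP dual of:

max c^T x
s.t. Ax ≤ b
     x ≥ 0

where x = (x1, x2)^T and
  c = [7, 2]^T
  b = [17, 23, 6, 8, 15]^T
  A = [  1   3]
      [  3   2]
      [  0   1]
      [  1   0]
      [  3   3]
Minimize: z = 17y1 + 23y2 + 6y3 + 8y4 + 15y5

Subject to:
  C1: -y1 - 3y2 - y4 - 3y5 ≤ -7
  C2: -3y1 - 2y2 - y3 - 3y5 ≤ -2
  y1, y2, y3, y4, y5 ≥ 0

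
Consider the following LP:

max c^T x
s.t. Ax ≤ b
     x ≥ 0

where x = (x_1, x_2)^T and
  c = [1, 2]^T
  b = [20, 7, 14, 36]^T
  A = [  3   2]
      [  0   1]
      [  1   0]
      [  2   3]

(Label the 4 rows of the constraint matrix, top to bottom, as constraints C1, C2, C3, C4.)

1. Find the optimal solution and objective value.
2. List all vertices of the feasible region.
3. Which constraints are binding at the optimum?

1. x_1 = 2, x_2 = 7, z = 16
2. (0, 0), (6.667, 0), (2, 7), (0, 7)
3. C1, C2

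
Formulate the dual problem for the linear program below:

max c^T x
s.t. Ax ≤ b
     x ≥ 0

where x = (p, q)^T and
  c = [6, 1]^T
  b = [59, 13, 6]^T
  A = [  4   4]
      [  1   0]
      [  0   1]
Minimize: z = 59y1 + 13y2 + 6y3

Subject to:
  C1: -4y1 - y2 ≤ -6
  C2: -4y1 - y3 ≤ -1
  y1, y2, y3 ≥ 0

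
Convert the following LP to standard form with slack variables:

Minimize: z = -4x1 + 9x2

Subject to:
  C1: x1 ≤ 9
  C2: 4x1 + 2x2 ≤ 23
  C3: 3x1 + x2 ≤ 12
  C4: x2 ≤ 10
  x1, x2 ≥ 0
min z = -4x1 + 9x2

s.t.
  x1 + s1 = 9
  4x1 + 2x2 + s2 = 23
  3x1 + x2 + s3 = 12
  x2 + s4 = 10
  x1, x2, s1, s2, s3, s4 ≥ 0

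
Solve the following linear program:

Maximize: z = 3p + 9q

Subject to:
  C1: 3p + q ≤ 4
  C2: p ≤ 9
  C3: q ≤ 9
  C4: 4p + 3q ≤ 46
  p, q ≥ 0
p = 0, q = 4, z = 36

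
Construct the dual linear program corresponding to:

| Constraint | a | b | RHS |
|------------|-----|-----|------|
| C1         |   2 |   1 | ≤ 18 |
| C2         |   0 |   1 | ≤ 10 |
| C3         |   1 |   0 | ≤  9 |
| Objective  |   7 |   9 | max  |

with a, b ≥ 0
Minimize: z = 18y1 + 10y2 + 9y3

Subject to:
  C1: -2y1 - y3 ≤ -7
  C2: -y1 - y2 ≤ -9
  y1, y2, y3 ≥ 0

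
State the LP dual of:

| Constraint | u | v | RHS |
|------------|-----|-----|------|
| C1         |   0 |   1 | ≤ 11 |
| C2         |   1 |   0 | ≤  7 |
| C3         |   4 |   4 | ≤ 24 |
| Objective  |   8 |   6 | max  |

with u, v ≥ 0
Minimize: z = 11y1 + 7y2 + 24y3

Subject to:
  C1: -y2 - 4y3 ≤ -8
  C2: -y1 - 4y3 ≤ -6
  y1, y2, y3 ≥ 0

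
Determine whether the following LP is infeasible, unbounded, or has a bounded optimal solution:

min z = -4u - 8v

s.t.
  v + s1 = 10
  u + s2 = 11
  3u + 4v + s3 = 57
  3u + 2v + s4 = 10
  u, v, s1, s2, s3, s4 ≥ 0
The point (0, 5) satisfies every constraint, so the LP is feasible; the constraints give u ≤ 11 and v ≤ 10, which with u, v ≥ 0 keep the feasible region inside a bounded box. A feasible, bounded LP attains a finite optimum at a vertex.

Evaluating z = -4u - 8v at each vertex:
  (0, 0): z = 0
  (3.333, 0): z = -13.33
  (0, 5): z = -40

Feasible with finite optimum z* = -40 at (0, 5).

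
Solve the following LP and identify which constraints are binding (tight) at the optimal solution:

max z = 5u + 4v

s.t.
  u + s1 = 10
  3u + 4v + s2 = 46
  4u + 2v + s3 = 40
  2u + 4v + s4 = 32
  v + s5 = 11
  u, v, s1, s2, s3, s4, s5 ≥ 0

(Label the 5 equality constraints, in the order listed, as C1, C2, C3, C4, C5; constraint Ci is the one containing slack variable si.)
Optimal: u = 8, v = 4
Slack at optimum:
  C1: slack = 2
  C2: slack = 6
  C3: slack = 0 (binding)
  C4: slack = 0 (binding)
  C5: slack = 7
  u ≥ 0: u = 8
  v ≥ 0: v = 4
Binding constraints: C3, C4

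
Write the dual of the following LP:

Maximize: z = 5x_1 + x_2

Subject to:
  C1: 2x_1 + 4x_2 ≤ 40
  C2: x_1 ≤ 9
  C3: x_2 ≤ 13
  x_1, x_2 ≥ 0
Minimize: z = 40y1 + 9y2 + 13y3

Subject to:
  C1: -2y1 - y2 ≤ -5
  C2: -4y1 - y3 ≤ -1
  y1, y2, y3 ≥ 0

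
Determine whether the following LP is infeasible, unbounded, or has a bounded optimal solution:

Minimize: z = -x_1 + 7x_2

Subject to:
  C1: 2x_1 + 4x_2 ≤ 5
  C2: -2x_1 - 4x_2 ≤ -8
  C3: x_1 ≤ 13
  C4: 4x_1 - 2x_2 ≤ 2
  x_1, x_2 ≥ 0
C1 requires 2x_1 + 4x_2 ≤ 5, while C2 (-2x_1 - 4x_2 ≤ -8) is equivalent to 2x_1 + 4x_2 ≥ 8. Together they would need 8 ≤ 2x_1 + 4x_2 ≤ 5, which is impossible since 8 > 5. No point satisfies all constraints.

Infeasible — the constraint set is empty.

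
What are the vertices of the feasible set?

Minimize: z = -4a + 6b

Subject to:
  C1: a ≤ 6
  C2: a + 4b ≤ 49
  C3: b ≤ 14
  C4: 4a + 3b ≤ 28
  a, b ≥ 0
Each vertex is the intersection of two constraint boundaries that also satisfies all remaining constraints:
  a = 0 and b = 0 → (0, 0)
  a = 6 and b = 0 → (6, 0)
  a = 6 and 4a + 3b = 28 → (6, 1.333)
  4a + 3b = 28 and a = 0 → (0, 9.333)

Vertices: (0, 0), (6, 0), (6, 1.333), (0, 9.333)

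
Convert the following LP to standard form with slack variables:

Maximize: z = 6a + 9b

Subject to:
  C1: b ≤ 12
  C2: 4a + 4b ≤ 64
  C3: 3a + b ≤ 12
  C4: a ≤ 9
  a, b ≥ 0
max z = 6a + 9b

s.t.
  b + s1 = 12
  4a + 4b + s2 = 64
  3a + b + s3 = 12
  a + s4 = 9
  a, b, s1, s2, s3, s4 ≥ 0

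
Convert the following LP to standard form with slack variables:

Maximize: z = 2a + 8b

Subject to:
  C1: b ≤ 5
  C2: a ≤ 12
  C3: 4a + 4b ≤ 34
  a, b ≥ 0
max z = 2a + 8b

s.t.
  b + s1 = 5
  a + s2 = 12
  4a + 4b + s3 = 34
  a, b, s1, s2, s3 ≥ 0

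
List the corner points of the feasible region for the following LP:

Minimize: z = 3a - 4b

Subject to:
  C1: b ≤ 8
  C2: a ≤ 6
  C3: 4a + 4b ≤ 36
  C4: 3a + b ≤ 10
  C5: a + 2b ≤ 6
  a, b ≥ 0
Each vertex is the intersection of two constraint boundaries that also satisfies all remaining constraints:
  a = 0 and b = 0 → (0, 0)
  3a + b = 10 and b = 0 → (3.333, 0)
  3a + b = 10 and a + 2b = 6 → (2.8, 1.6)
  a + 2b = 6 and a = 0 → (0, 3)

Vertices: (0, 0), (3.333, 0), (2.8, 1.6), (0, 3)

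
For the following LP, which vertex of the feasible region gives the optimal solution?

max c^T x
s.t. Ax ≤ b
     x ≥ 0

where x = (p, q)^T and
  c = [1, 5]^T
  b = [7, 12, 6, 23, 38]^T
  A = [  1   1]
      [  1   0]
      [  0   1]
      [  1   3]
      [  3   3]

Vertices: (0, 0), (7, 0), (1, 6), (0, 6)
(1, 6) with z = 31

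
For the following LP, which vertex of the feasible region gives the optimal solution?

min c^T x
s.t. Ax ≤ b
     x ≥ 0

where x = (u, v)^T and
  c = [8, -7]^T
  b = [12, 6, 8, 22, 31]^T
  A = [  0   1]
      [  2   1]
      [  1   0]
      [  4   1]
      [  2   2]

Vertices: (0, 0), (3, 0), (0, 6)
Evaluating z = 8u - 7v at each vertex:
  (0, 0): z = 0
  (3, 0): z = 24
  (0, 6): z = -42

The smallest value is z = -42, attained at (0, 6).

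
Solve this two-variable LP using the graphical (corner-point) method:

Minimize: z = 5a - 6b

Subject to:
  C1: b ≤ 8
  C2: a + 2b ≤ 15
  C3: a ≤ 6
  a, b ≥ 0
Each vertex is the intersection of two constraint boundaries that also satisfies all remaining constraints:
  a = 0 and b = 0 → (0, 0)
  a = 6 and b = 0 → (6, 0)
  a + 2b = 15 and a = 6 → (6, 4.5)
  a + 2b = 15 and a = 0 → (0, 7.5)

Evaluating z = 5a - 6b at each vertex:
  (0, 0): z = 0
  (6, 0): z = 30
  (6, 4.5): z = 3
  (0, 7.5): z = -45

The minimum is at (0, 7.5) with z = -45.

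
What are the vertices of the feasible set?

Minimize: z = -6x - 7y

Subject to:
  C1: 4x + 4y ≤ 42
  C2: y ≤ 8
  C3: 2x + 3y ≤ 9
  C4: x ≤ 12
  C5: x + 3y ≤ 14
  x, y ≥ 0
Each vertex is the intersection of two constraint boundaries that also satisfies all remaining constraints:
  x = 0 and y = 0 → (0, 0)
  2x + 3y = 9 and y = 0 → (4.5, 0)
  2x + 3y = 9 and x = 0 → (0, 3)

Vertices: (0, 0), (4.5, 0), (0, 3)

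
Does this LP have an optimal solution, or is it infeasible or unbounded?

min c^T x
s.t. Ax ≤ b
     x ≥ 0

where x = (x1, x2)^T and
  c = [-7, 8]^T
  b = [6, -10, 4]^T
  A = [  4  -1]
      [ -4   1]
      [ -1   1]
One constraint requires 4x1 - x2 ≤ 6, while the constraint -4x1 + x2 ≤ -10 is equivalent to 4x1 - x2 ≥ 10. Together they would need 10 ≤ 4x1 - x2 ≤ 6, which is impossible since 10 > 6. No point satisfies all constraints.

Infeasible: no point satisfies all constraints simultaneously.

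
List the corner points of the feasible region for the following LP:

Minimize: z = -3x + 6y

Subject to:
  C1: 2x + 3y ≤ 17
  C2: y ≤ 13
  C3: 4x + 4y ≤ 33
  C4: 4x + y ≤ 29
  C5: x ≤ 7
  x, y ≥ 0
Each vertex is the intersection of two constraint boundaries that also satisfies all remaining constraints:
  x = 0 and y = 0 → (0, 0)
  x = 7 and y = 0 → (7, 0)
  2x + 3y = 17 and 4x + y = 29 → (7, 1)
  2x + 3y = 17 and x = 0 → (0, 5.667)

Vertices: (0, 0), (7, 0), (7, 1), (0, 5.667)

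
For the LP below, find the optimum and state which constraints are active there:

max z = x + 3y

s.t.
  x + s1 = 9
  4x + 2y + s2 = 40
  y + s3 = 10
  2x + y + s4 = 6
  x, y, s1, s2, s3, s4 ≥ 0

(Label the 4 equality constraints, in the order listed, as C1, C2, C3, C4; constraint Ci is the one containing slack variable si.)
Optimal: x = 0, y = 6
Slack at optimum:
  C1: slack = 9
  C2: slack = 28
  C3: slack = 4
  C4: slack = 0 (binding)
  x ≥ 0: x = 0 (binding)
  y ≥ 0: y = 6
Binding constraints: C4, x ≥ 0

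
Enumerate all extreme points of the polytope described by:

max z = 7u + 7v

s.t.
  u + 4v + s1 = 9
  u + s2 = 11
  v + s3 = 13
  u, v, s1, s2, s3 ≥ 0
Each vertex is the intersection of two constraint boundaries that also satisfies all remaining constraints:
  u = 0 and v = 0 → (0, 0)
  u + 4v = 9 and v = 0 → (9, 0)
  u + 4v = 9 and u = 0 → (0, 2.25)

Vertices: (0, 0), (9, 0), (0, 2.25)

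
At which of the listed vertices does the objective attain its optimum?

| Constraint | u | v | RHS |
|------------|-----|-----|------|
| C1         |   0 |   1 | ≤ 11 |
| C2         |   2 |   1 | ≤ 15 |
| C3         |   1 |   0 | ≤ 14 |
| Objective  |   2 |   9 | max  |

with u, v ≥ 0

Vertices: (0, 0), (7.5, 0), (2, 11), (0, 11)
Evaluating z = 2u + 9v at each vertex:
  (0, 0): z = 0
  (7.5, 0): z = 15
  (2, 11): z = 103
  (0, 11): z = 99

The largest value is z = 103, attained at (2, 11).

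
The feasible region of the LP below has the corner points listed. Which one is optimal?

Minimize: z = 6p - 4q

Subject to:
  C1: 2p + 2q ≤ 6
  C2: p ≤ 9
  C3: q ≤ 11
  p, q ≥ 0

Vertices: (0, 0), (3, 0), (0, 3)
Evaluating z = 6p - 4q at each vertex:
  (0, 0): z = 0
  (3, 0): z = 18
  (0, 3): z = -12

The smallest value is z = -12, attained at (0, 3).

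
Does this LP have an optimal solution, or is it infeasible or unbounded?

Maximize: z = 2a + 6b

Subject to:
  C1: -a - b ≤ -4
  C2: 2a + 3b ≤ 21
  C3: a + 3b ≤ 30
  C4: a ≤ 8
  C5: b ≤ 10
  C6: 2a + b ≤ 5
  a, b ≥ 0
The point (0, 5) satisfies every constraint, so the LP is feasible; the constraints give a ≤ 8 and b ≤ 10, which with a, b ≥ 0 keep the feasible region inside a bounded box. A feasible, bounded LP attains a finite optimum at a vertex.

Feasible with finite optimum z* = 30 at (0, 5).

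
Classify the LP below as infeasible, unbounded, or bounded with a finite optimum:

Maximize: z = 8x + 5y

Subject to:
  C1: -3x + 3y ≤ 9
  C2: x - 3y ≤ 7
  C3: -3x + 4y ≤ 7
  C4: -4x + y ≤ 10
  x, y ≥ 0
Feasible point: (0, 0) satisfies every constraint, so the LP is feasible.
Direction d = (3, 1): for each constraint row a, a·d ≤ 0 —
  (-3)(3) + (3)(1) = -6 ≤ 0
  (1)(3) + (-3)(1) = 0 ≤ 0
  (-3)(3) + (4)(1) = -5 ≤ 0
  (-4)(3) + (1)(1) = -11 ≤ 0
and d ≥ 0, so (0, 0) + t·d stays feasible for every t ≥ 0. Along this ray z = 8x + 5y changes by 29 per unit t, so z → +∞.

Unbounded: there is a feasible ray along which z → +∞.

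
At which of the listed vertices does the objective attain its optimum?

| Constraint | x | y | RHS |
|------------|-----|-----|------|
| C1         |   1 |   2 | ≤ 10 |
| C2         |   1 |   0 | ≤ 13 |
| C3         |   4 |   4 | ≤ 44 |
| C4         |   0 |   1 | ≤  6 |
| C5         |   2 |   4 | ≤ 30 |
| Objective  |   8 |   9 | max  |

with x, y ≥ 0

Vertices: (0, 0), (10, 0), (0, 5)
Evaluating z = 8x + 9y at each vertex:
  (0, 0): z = 0
  (10, 0): z = 80
  (0, 5): z = 45

The largest value is z = 80, attained at (10, 0).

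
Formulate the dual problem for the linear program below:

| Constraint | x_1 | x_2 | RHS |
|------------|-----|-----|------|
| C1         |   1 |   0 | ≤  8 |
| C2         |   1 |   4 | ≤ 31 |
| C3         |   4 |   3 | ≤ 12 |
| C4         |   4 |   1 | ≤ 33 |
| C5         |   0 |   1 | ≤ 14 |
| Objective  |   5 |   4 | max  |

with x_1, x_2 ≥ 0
Minimize: z = 8y1 + 31y2 + 12y3 + 33y4 + 14y5

Subject to:
  C1: -y1 - y2 - 4y3 - 4y4 ≤ -5
  C2: -4y2 - 3y3 - y4 - y5 ≤ -4
  y1, y2, y3, y4, y5 ≥ 0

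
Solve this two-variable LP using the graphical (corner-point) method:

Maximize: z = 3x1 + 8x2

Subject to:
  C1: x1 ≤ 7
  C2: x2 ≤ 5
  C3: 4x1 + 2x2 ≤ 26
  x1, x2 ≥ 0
Each vertex is the intersection of two constraint boundaries that also satisfies all remaining constraints:
  x1 = 0 and x2 = 0 → (0, 0)
  4x1 + 2x2 = 26 and x2 = 0 → (6.5, 0)
  x2 = 5 and 4x1 + 2x2 = 26 → (4, 5)
  x2 = 5 and x1 = 0 → (0, 5)

Evaluating z = 3x1 + 8x2 at each vertex:
  (0, 0): z = 0
  (6.5, 0): z = 19.5
  (4, 5): z = 52
  (0, 5): z = 40

The maximum is at (4, 5) with z = 52.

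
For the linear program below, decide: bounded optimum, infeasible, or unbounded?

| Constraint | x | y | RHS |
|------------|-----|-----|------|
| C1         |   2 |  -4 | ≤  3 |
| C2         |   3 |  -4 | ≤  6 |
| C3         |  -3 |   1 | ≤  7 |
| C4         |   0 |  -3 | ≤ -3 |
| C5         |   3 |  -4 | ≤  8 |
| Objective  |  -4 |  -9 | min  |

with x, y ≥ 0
Feasible point: (0, 1) satisfies every constraint, so the LP is feasible.
Direction d = (1, 1): for each constraint row a, a·d ≤ 0 —
  (2)(1) + (-4)(1) = -2 ≤ 0
  (3)(1) + (-4)(1) = -1 ≤ 0
  (-3)(1) + (1)(1) = -2 ≤ 0
  (0)(1) + (-3)(1) = -3 ≤ 0
  (3)(1) + (-4)(1) = -1 ≤ 0
and d ≥ 0, so (0, 1) + t·d stays feasible for every t ≥ 0. Along this ray z = -4x - 9y changes by -13 per unit t, so z → −∞.

The LP is unbounded; z can be made arbitrarily small.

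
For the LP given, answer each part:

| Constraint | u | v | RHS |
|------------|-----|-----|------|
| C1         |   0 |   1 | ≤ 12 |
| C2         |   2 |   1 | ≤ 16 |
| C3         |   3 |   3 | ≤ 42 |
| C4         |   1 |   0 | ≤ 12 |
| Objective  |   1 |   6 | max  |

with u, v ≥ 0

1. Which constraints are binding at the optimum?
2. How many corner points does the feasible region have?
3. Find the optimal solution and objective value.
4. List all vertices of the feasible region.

1. C1, C2, C3
2. 4
3. u = 2, v = 12, z = 74
4. (0, 0), (8, 0), (2, 12), (0, 12)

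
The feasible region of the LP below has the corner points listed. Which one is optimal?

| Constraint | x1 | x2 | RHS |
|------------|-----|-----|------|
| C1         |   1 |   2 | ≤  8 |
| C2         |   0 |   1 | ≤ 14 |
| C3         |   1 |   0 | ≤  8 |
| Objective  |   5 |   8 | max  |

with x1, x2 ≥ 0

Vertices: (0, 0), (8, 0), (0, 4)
Evaluating z = 5x1 + 8x2 at each vertex:
  (0, 0): z = 0
  (8, 0): z = 40
  (0, 4): z = 32

The largest value is z = 40, attained at (8, 0).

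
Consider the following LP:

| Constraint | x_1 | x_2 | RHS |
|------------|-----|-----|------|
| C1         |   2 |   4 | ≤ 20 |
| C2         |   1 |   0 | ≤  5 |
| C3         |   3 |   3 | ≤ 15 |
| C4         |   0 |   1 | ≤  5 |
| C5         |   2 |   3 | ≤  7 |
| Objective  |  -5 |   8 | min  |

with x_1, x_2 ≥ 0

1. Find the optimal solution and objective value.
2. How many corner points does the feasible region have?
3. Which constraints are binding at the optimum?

1. x_1 = 3.5, x_2 = 0, z = -17.5
2. 3
3. C5, x_2 ≥ 0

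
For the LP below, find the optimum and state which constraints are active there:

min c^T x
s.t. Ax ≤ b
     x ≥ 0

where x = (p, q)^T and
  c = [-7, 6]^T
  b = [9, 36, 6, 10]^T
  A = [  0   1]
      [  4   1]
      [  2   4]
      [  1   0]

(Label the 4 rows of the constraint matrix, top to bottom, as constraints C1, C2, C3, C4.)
Optimal: p = 3, q = 0
Slack at optimum:
  C1: slack = 9
  C2: slack = 24
  C3: slack = 0 (binding)
  C4: slack = 7
  p ≥ 0: p = 3
  q ≥ 0: q = 0 (binding)
Binding constraints: C3, q ≥ 0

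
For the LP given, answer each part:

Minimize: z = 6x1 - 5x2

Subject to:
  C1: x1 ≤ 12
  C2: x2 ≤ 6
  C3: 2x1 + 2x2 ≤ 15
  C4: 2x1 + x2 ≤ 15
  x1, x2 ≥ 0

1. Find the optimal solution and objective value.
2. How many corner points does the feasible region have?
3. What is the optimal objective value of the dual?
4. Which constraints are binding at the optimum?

1. x1 = 0, x2 = 6, z = -30
2. 4
3. -30 (by strong duality, equal to the primal optimum)
4. C2, x1 ≥ 0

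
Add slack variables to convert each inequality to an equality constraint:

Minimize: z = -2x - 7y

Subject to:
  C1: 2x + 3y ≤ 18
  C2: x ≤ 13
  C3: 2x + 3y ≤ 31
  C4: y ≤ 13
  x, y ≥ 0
min z = -2x - 7y

s.t.
  2x + 3y + s1 = 18
  x + s2 = 13
  2x + 3y + s3 = 31
  y + s4 = 13
  x, y, s1, s2, s3, s4 ≥ 0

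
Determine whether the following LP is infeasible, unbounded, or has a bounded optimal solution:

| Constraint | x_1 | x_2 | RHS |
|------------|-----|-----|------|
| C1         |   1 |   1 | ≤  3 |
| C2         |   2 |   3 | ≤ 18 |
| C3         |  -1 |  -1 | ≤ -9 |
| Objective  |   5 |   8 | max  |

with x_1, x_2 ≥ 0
C1 requires x_1 + x_2 ≤ 3, while C3 (-x_1 - x_2 ≤ -9) is equivalent to x_1 + x_2 ≥ 9. Together they would need 9 ≤ x_1 + x_2 ≤ 3, which is impossible since 9 > 3. No point satisfies all constraints.

Infeasible — the constraint set is empty.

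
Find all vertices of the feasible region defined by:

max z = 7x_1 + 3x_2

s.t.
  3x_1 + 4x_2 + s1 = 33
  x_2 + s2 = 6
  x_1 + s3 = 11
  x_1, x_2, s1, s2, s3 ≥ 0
Each vertex is the intersection of two constraint boundaries that also satisfies all remaining constraints:
  x_1 = 0 and x_2 = 0 → (0, 0)
  3x_1 + 4x_2 = 33 and x_1 = 11 → (11, 0)
  3x_1 + 4x_2 = 33 and x_2 = 6 → (3, 6)
  x_2 = 6 and x_1 = 0 → (0, 6)

Vertices: (0, 0), (11, 0), (3, 6), (0, 6)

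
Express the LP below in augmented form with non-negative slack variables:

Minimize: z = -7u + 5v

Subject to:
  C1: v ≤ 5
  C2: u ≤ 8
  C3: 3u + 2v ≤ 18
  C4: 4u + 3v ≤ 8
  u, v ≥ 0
min z = -7u + 5v

s.t.
  v + s1 = 5
  u + s2 = 8
  3u + 2v + s3 = 18
  4u + 3v + s4 = 8
  u, v, s1, s2, s3, s4 ≥ 0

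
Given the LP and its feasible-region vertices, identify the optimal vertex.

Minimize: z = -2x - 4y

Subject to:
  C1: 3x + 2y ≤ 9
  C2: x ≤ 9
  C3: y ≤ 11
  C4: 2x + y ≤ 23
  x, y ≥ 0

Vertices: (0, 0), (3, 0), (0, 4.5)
Evaluating z = -2x - 4y at each vertex:
  (0, 0): z = 0
  (3, 0): z = -6
  (0, 4.5): z = -18

The smallest value is z = -18, attained at (0, 4.5).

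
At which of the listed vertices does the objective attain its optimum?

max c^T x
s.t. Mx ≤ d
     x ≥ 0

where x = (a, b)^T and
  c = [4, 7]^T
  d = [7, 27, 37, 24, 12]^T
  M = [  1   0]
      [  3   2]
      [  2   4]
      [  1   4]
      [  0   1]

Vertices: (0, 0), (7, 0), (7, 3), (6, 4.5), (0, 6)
Evaluating z = 4a + 7b at each vertex:
  (0, 0): z = 0
  (7, 0): z = 28
  (7, 3): z = 49
  (6, 4.5): z = 55.5
  (0, 6): z = 42

The largest value is z = 55.5, attained at (6, 4.5).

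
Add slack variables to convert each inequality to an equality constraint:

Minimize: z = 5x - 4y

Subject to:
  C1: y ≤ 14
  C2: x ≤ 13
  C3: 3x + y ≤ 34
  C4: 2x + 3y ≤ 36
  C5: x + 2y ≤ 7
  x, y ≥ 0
min z = 5x - 4y

s.t.
  y + s1 = 14
  x + s2 = 13
  3x + y + s3 = 34
  2x + 3y + s4 = 36
  x + 2y + s5 = 7
  x, y, s1, s2, s3, s4, s5 ≥ 0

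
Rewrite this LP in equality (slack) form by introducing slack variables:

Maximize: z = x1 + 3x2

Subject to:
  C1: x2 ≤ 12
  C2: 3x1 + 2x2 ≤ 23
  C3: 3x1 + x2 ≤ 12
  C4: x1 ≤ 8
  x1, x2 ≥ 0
max z = x1 + 3x2

s.t.
  x2 + s1 = 12
  3x1 + 2x2 + s2 = 23
  3x1 + x2 + s3 = 12
  x1 + s4 = 8
  x1, x2, s1, s2, s3, s4 ≥ 0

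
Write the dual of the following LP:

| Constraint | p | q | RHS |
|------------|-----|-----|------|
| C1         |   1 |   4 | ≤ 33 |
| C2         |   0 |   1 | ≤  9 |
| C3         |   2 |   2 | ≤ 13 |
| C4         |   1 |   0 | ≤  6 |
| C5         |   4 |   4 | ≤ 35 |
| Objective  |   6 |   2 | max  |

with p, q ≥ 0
Minimize: z = 33y1 + 9y2 + 13y3 + 6y4 + 35y5

Subject to:
  C1: -y1 - 2y3 - y4 - 4y5 ≤ -6
  C2: -4y1 - y2 - 2y3 - 4y5 ≤ -2
  y1, y2, y3, y4, y5 ≥ 0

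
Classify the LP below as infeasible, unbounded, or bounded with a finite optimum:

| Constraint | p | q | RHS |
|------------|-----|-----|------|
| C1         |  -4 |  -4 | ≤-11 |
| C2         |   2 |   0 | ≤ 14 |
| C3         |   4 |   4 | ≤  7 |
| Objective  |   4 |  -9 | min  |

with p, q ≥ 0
C3 requires 4p + 4q ≤ 7, while C1 (-4p - 4q ≤ -11) is equivalent to 4p + 4q ≥ 11. Together they would need 11 ≤ 4p + 4q ≤ 7, which is impossible since 11 > 7. No point satisfies all constraints.

Infeasible — the constraint set is empty.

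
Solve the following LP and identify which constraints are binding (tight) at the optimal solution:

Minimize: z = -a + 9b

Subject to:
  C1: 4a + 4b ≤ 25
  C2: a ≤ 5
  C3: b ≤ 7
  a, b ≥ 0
Optimal: a = 5, b = 0
Slack at optimum:
  C1: slack = 5
  C2: slack = 0 (binding)
  C3: slack = 7
  a ≥ 0: a = 5
  b ≥ 0: b = 0 (binding)
Binding constraints: C2, b ≥ 0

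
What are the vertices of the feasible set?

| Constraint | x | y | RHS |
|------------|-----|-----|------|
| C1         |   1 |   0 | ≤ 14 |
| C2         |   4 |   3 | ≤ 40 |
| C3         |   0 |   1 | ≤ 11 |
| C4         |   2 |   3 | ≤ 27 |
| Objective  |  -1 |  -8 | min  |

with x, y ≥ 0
Each vertex is the intersection of two constraint boundaries that also satisfies all remaining constraints:
  x = 0 and y = 0 → (0, 0)
  4x + 3y = 40 and y = 0 → (10, 0)
  4x + 3y = 40 and 2x + 3y = 27 → (6.5, 4.667)
  2x + 3y = 27 and x = 0 → (0, 9)

Vertices: (0, 0), (10, 0), (6.5, 4.667), (0, 9)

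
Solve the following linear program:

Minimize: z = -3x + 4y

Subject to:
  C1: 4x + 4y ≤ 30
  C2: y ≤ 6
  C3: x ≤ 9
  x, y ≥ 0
x = 7.5, y = 0, z = -22.5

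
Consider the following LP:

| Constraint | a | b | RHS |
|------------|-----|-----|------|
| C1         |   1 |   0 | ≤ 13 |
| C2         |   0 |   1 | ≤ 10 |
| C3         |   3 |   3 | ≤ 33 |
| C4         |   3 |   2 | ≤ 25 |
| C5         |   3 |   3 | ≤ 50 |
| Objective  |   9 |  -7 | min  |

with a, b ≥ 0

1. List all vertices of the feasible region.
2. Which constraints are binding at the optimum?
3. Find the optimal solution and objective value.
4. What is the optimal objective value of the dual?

1. (0, 0), (8.333, 0), (3, 8), (1, 10), (0, 10)
2. C2, a ≥ 0
3. a = 0, b = 10, z = -70
4. -70 (by strong duality, equal to the primal optimum)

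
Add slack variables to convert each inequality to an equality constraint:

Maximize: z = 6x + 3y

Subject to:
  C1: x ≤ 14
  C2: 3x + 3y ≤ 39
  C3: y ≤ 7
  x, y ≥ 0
max z = 6x + 3y

s.t.
  x + s1 = 14
  3x + 3y + s2 = 39
  y + s3 = 7
  x, y, s1, s2, s3 ≥ 0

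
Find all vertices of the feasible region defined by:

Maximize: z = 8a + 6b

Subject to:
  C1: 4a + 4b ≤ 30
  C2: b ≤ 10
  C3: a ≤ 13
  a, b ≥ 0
Each vertex is the intersection of two constraint boundaries that also satisfies all remaining constraints:
  a = 0 and b = 0 → (0, 0)
  4a + 4b = 30 and b = 0 → (7.5, 0)
  4a + 4b = 30 and a = 0 → (0, 7.5)

Vertices: (0, 0), (7.5, 0), (0, 7.5)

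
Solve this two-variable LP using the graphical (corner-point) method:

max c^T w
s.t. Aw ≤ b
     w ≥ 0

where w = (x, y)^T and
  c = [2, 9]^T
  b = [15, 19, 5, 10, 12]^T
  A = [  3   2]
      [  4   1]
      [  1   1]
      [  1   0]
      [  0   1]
Each vertex is the intersection of two constraint boundaries that also satisfies all remaining constraints:
  x = 0 and y = 0 → (0, 0)
  4x + y = 19 and y = 0 → (4.75, 0)
  4x + y = 19 and x + y = 5 → (4.667, 0.3333)
  x + y = 5 and x = 0 → (0, 5)

Evaluating z = 2x + 9y at each vertex:
  (0, 0): z = 0
  (4.75, 0): z = 9.5
  (4.667, 0.3333): z = 12.33
  (0, 5): z = 45

The maximum is at (0, 5) with z = 45.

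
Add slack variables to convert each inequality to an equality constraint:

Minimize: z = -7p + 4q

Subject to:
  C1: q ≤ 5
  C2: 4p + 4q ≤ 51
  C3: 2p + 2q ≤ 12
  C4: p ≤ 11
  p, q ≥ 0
min z = -7p + 4q

s.t.
  q + s1 = 5
  4p + 4q + s2 = 51
  2p + 2q + s3 = 12
  p + s4 = 11
  p, q, s1, s2, s3, s4 ≥ 0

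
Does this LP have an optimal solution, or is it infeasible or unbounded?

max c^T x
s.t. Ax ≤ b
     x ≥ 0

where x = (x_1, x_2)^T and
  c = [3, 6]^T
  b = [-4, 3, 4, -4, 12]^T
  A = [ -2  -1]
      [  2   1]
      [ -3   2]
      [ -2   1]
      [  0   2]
One constraint requires 2x_1 + x_2 ≤ 3, while the constraint -2x_1 - x_2 ≤ -4 is equivalent to 2x_1 + x_2 ≥ 4. Together they would need 4 ≤ 2x_1 + x_2 ≤ 3, which is impossible since 4 > 3. No point satisfies all constraints.

Infeasible — the constraint set is empty.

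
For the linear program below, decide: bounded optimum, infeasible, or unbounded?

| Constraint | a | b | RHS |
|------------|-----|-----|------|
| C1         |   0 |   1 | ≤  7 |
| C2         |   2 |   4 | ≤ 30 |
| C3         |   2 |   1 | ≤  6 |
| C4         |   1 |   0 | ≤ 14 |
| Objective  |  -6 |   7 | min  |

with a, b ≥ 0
The point (3, 0) satisfies every constraint, so the LP is feasible; the constraints give a ≤ 14 and b ≤ 7, which with a, b ≥ 0 keep the feasible region inside a bounded box. A feasible, bounded LP attains a finite optimum at a vertex.

Evaluating z = -6a + 7b at each vertex:
  (0, 0): z = 0
  (3, 0): z = -18
  (0, 6): z = 42

Feasible with finite optimum z* = -18 at (3, 0).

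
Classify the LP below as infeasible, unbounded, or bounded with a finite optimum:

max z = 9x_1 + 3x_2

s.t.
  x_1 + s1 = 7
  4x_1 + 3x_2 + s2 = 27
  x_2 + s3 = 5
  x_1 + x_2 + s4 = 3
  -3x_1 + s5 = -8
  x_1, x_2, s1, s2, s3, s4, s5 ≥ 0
The point (3, 0) satisfies every constraint, so the LP is feasible; the constraints give x_1 ≤ 7 and x_2 ≤ 5, which with x_1, x_2 ≥ 0 keep the feasible region inside a bounded box. A feasible, bounded LP attains a finite optimum at a vertex.

Evaluating z = 9x_1 + 3x_2 at each vertex:
  (2.667, 0): z = 24
  (3, 0): z = 27
  (2.667, 0.3333): z = 25

Feasible with finite optimum z* = 27 at (3, 0).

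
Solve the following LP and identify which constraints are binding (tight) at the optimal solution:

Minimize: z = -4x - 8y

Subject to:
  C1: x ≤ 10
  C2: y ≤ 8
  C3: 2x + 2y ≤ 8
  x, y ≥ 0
Optimal: x = 0, y = 4
Slack at optimum:
  C1: slack = 10
  C2: slack = 4
  C3: slack = 0 (binding)
  x ≥ 0: x = 0 (binding)
  y ≥ 0: y = 4
Binding constraints: C3, x ≥ 0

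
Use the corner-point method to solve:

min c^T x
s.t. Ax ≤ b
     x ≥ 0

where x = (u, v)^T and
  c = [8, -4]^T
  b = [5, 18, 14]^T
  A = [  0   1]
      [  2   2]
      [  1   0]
u = 0, v = 5, z = -20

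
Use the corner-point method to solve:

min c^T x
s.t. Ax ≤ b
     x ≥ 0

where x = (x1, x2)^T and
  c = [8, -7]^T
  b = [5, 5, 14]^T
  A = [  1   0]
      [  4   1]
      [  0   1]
Each vertex is the intersection of two constraint boundaries that also satisfies all remaining constraints:
  x1 = 0 and x2 = 0 → (0, 0)
  4x1 + x2 = 5 and x2 = 0 → (1.25, 0)
  4x1 + x2 = 5 and x1 = 0 → (0, 5)

Evaluating z = 8x1 - 7x2 at each vertex:
  (0, 0): z = 0
  (1.25, 0): z = 10
  (0, 5): z = -35

The minimum is at (0, 5) with z = -35.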